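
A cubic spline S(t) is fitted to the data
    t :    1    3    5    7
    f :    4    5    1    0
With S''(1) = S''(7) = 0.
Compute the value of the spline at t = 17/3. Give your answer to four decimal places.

0.2469

With σ_i denoting the second derivative at x_i, h_i = 2, 2, 2, and Δ_i = (y_(i+1) − y_i)/h_i = 1/2, -2, -1/2:
  2·σ_0 + 8·σ_1 + 2·σ_2 = 6(Δ_1 - Δ_0) = -15
  2·σ_1 + 8·σ_2 + 2·σ_3 = 6(Δ_2 - Δ_1) = 9
Natural end conditions: σ_0 = σ_3 = 0.
Hence σ_0 = 0, σ_1 = -23/10, σ_2 = 17/10, σ_3 = 0.
On [5, 7], S(t) = 1 - 49/30·(t - 5) + 17/20·(t - 5)² - 17/120·(t - 5)³.
With (t - 5) = 2/3: S(17/3) = 20/81.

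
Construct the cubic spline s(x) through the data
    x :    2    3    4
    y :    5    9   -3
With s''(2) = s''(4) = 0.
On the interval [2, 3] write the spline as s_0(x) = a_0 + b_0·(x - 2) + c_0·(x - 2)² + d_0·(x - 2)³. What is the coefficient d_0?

With M_i denoting the second derivative at x_i, h_i = 1, 1, and Δ_i = (y_(i+1) − y_i)/h_i = 4, -12:
  1·M_0 + 4·M_1 + 1·M_2 = 6(Δ_1 - Δ_0) = -96
Natural end conditions: M_0 = M_2 = 0.
Solving the tridiagonal system: M_0 = 0, M_1 = -24, M_2 = 0.
On [2, 3], with s_0(x) = a_0 + b_0·(x - 2) + c_0·(x - 2)² + d_0·(x - 2)³: c_0 = M_0/2 = 0, d_0 = (M_1 - M_0)/(6h_0) = -4, b_0 = Δ_0 - h_0(2M_0 + M_1)/6 = 8.

-4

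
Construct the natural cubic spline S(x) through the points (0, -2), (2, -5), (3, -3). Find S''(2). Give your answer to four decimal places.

Put M_i = S'' at the i-th knot. Here h = (2, 1) and Δ = (-3/2, 2), so the interior equations h_(i-1)·M_(i-1) + 2(h_(i-1)+h_i)·M_i + h_i·M_(i+1) = 6(Δ_i − Δ_(i-1)) read
  2·M_0 + 6·M_1 + 1·M_2 = 6(Δ_1 - Δ_0) = 21
Natural end conditions: M_0 = M_2 = 0.
Solving the tridiagonal system: M_0 = 0, M_1 = 7/2, M_2 = 0.

3.5000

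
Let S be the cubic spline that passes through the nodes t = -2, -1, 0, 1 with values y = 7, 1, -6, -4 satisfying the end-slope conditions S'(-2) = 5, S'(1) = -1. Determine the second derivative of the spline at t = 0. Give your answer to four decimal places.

Put M_i = S'' at the i-th knot. Here h = (1, 1, 1) and Δ = (-6, -7, 2), so the interior equations h_(i-1)·M_(i-1) + 2(h_(i-1)+h_i)·M_i + h_i·M_(i+1) = 6(Δ_i − Δ_(i-1)) read
  1·M_0 + 4·M_1 + 1·M_2 = 6(Δ_1 - Δ_0) = -6
  1·M_1 + 4·M_2 + 1·M_3 = 6(Δ_2 - Δ_1) = 54
Clamped end conditions give two more equations: 2h_0·M_0 + h_0·M_1 = 6(Δ_0 - S'(-2)) = -66 and h_2·M_2 + 2h_2·M_3 = 6(S'(1) - Δ_2) = -18.
Solving: M_0 = -172/5, M_1 = 14/5, M_2 = 86/5, M_3 = -88/5.

17.2000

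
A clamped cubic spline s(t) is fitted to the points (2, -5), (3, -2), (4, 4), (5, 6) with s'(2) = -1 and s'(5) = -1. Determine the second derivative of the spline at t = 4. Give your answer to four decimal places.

With M_i denoting the second derivative at x_i, h_i = 1, 1, 1, and Δ_i = (y_(i+1) − y_i)/h_i = 3, 6, 2:
  1·M_0 + 4·M_1 + 1·M_2 = 6(Δ_1 - Δ_0) = 18
  1·M_1 + 4·M_2 + 1·M_3 = 6(Δ_2 - Δ_1) = -24
Clamped end conditions give two more equations: 2h_0·M_0 + h_0·M_1 = 6(Δ_0 - s'(2)) = 24 and h_2·M_2 + 2h_2·M_3 = 6(s'(5) - Δ_2) = -18.
Hence M_0 = 52/5, M_1 = 16/5, M_2 = -26/5, M_3 = -32/5.

-5.2000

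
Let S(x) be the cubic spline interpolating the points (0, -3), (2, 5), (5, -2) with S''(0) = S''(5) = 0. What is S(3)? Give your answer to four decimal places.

Put m_i = S'' at the i-th knot. Here h = (2, 3) and Δ = (4, -7/3), so the interior equations h_(i-1)·m_(i-1) + 2(h_(i-1)+h_i)·m_i + h_i·m_(i+1) = 6(Δ_i − Δ_(i-1)) read
  2·m_0 + 10·m_1 + 3·m_2 = 6(Δ_1 - Δ_0) = -38
Natural end conditions: m_0 = m_2 = 0.
Solving the tridiagonal system: m_0 = 0, m_1 = -19/5, m_2 = 0.
On [2, 5], S(x) = 5 + 22/15·(x - 2) - 19/10·(x - 2)² + 19/90·(x - 2)³.
With (x - 2) = 1: S(3) = 43/9.

4.7778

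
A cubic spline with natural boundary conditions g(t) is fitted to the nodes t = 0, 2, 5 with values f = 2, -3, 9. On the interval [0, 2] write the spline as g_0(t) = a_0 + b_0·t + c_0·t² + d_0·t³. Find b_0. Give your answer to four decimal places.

-3.8000

Write σ_i for g''(x_i). With h_i = 2, 3 and divided differences Δ_i = -5/2, 4, the continuity of g' gives the tridiagonal system
  2·σ_0 + 10·σ_1 + 3·σ_2 = 6(Δ_1 - Δ_0) = 39
Natural end conditions: σ_0 = σ_2 = 0.
Hence σ_0 = 0, σ_1 = 39/10, σ_2 = 0.
On [0, 2], with g_0(t) = a_0 + b_0·t + c_0·t² + d_0·t³: c_0 = σ_0/2 = 0, d_0 = (σ_1 - σ_0)/(6h_0) = 13/40, b_0 = Δ_0 - h_0(2σ_0 + σ_1)/6 = -19/5.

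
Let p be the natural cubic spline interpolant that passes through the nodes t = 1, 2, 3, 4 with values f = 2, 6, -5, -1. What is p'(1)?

9

Put m_i = p'' at the i-th knot. Here h = (1, 1, 1) and Δ = (4, -11, 4), so the interior equations h_(i-1)·m_(i-1) + 2(h_(i-1)+h_i)·m_i + h_i·m_(i+1) = 6(Δ_i − Δ_(i-1)) read
  1·m_0 + 4·m_1 + 1·m_2 = 6(Δ_1 - Δ_0) = -90
  1·m_1 + 4·m_2 + 1·m_3 = 6(Δ_2 - Δ_1) = 90
Natural end conditions: m_0 = m_3 = 0.
Forward elimination and back-substitution give m_0 = 0, m_1 = -30, m_2 = 30, m_3 = 0.
On [1, 2], p'(t) = b_0 + 2c_0·(t - 1) + 3d_0·(t - 1)² with b_0 = Δ_0 - h_0(2m_0 + m_1)/6 = 9, c_0 = m_0/2 = 0, d_0 = (m_1 - m_0)/(6h_0) = -5. So p'(1) = 9.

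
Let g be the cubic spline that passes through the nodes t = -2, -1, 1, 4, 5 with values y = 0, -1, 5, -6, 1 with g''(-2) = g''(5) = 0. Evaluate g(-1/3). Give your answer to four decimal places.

With M_i denoting the second derivative at x_i, h_i = 1, 2, 3, 1, and Δ_i = (y_(i+1) − y_i)/h_i = -1, 3, -11/3, 7:
  1·M_0 + 6·M_1 + 2·M_2 = 6(Δ_1 - Δ_0) = 24
  2·M_1 + 10·M_2 + 3·M_3 = 6(Δ_2 - Δ_1) = -40
  3·M_2 + 8·M_3 + 1·M_4 = 6(Δ_3 - Δ_2) = 64
Natural end conditions: M_0 = M_4 = 0.
Forward elimination and back-substitution give M_0 = 0, M_1 = 1364/197, M_2 = -1728/197, M_3 = 2224/197, M_4 = 0.
On [-1, 1], g(t) = -1 + 773/591·(t + 1) + 682/197·(t + 1)² - 773/591·(t + 1)³.
With (t + 1) = 2/3: g(-1/3) = 16325/15957.

1.0231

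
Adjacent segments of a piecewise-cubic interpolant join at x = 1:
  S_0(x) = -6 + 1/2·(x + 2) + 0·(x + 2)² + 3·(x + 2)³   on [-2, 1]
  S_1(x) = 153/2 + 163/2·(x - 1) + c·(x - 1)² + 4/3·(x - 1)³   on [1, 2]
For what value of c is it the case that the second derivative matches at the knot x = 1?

S_0''(x) = 0 + 18·(x + 2), so S_0''(1) = 54. On the right, S_1''(1) = 2c, so c = 27.

27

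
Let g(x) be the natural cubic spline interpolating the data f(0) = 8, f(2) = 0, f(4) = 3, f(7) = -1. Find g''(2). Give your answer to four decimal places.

With M_i denoting the second derivative at x_i, h_i = 2, 2, 3, and Δ_i = (y_(i+1) − y_i)/h_i = -4, 3/2, -4/3:
  2·M_0 + 8·M_1 + 2·M_2 = 6(Δ_1 - Δ_0) = 33
  2·M_1 + 10·M_2 + 3·M_3 = 6(Δ_2 - Δ_1) = -17
Natural end conditions: M_0 = M_3 = 0.
Hence M_0 = 0, M_1 = 91/19, M_2 = -101/38, M_3 = 0.

4.7895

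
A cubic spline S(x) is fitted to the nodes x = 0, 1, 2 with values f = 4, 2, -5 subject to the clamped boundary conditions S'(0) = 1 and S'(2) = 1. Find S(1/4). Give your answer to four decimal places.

Write M_i for S''(x_i). With h_i = 1, 1 and divided differences Δ_i = -2, -7, the continuity of S' gives the tridiagonal system
  1·M_0 + 4·M_1 + 1·M_2 = 6(Δ_1 - Δ_0) = -30
Clamped end conditions give two more equations: 2h_0·M_0 + h_0·M_1 = 6(Δ_0 - S'(0)) = -18 and h_1·M_1 + 2h_1·M_2 = 6(S'(2) - Δ_1) = 48.
Solving: M_0 = -3/2, M_1 = -15, M_2 = 63/2.
On [0, 1], S(x) = 4 + 1·x - 3/4·x² - 9/4·x³.
With x = 1/4: S(1/4) = 1067/256.

4.1680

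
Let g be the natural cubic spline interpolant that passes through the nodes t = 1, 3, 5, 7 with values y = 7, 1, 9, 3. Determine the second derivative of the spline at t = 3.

Put M_i = g'' at the i-th knot. Here h = (2, 2, 2) and Δ = (-3, 4, -3), so the interior equations h_(i-1)·M_(i-1) + 2(h_(i-1)+h_i)·M_i + h_i·M_(i+1) = 6(Δ_i − Δ_(i-1)) read
  2·M_0 + 8·M_1 + 2·M_2 = 6(Δ_1 - Δ_0) = 42
  2·M_1 + 8·M_2 + 2·M_3 = 6(Δ_2 - Δ_1) = -42
Natural end conditions: M_0 = M_3 = 0.
Forward elimination and back-substitution give M_0 = 0, M_1 = 7, M_2 = -7, M_3 = 0.

7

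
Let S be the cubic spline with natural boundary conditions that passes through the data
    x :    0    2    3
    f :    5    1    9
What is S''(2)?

10

Write M_i for S''(x_i). With h_i = 2, 1 and divided differences Δ_i = -2, 8, the continuity of S' gives the tridiagonal system
  2·M_0 + 6·M_1 + 1·M_2 = 6(Δ_1 - Δ_0) = 60
Natural end conditions: M_0 = M_2 = 0.
Hence M_0 = 0, M_1 = 10, M_2 = 0.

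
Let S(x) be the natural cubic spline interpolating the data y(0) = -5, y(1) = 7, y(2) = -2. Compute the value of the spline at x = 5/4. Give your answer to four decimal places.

Write m_i for S''(x_i). With h_i = 1, 1 and divided differences Δ_i = 12, -9, the continuity of S' gives the tridiagonal system
  1·m_0 + 4·m_1 + 1·m_2 = 6(Δ_1 - Δ_0) = -126
Natural end conditions: m_0 = m_2 = 0.
Hence m_0 = 0, m_1 = -63/2, m_2 = 0.
On [1, 2], S(x) = 7 + 3/2·(x - 1) - 63/4·(x - 1)² + 21/4·(x - 1)³.
With (x - 1) = 1/4: S(5/4) = 1657/256.

6.4727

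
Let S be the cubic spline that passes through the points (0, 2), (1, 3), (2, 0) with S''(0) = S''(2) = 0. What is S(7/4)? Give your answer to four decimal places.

Let m_i = S''(x_i). Step sizes h_i = 1, 1; slopes of the chords Δ_i = (y_(i+1) - y_i)/h_i = 1, -3.
  1·m_0 + 4·m_1 + 1·m_2 = 6(Δ_1 - Δ_0) = -24
Natural end conditions: m_0 = m_2 = 0.
Forward elimination and back-substitution give m_0 = 0, m_1 = -6, m_2 = 0.
On [1, 2], S(x) = 3 - 1·(x - 1) - 3·(x - 1)² + 1·(x - 1)³.
With (x - 1) = 3/4: S(7/4) = 63/64.

0.9844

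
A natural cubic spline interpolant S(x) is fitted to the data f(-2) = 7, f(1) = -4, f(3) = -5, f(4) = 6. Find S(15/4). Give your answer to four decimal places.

Put σ_i = S'' at the i-th knot. Here h = (3, 2, 1) and Δ = (-11/3, -1/2, 11), so the interior equations h_(i-1)·σ_(i-1) + 2(h_(i-1)+h_i)·σ_i + h_i·σ_(i+1) = 6(Δ_i − Δ_(i-1)) read
  3·σ_0 + 10·σ_1 + 2·σ_2 = 6(Δ_1 - Δ_0) = 19
  2·σ_1 + 6·σ_2 + 1·σ_3 = 6(Δ_2 - Δ_1) = 69
Natural end conditions: σ_0 = σ_3 = 0.
Solving: σ_0 = 0, σ_1 = -3/7, σ_2 = 163/14, σ_3 = 0.
On [3, 4], S(x) = -5 + 299/42·(x - 3) + 163/28·(x - 3)² - 163/84·(x - 3)³.
With (x - 3) = 3/4: S(15/4) = 5009/1792.

2.7952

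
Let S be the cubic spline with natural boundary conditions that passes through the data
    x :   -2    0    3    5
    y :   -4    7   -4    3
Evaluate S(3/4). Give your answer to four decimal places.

5.6238

Let M_i = S''(x_i). Step sizes h_i = 2, 3, 2; slopes of the chords Δ_i = (y_(i+1) - y_i)/h_i = 11/2, -11/3, 7/2.
  2·M_0 + 10·M_1 + 3·M_2 = 6(Δ_1 - Δ_0) = -55
  3·M_1 + 10·M_2 + 2·M_3 = 6(Δ_2 - Δ_1) = 43
Natural end conditions: M_0 = M_3 = 0.
Solving the tridiagonal system: M_0 = 0, M_1 = -97/13, M_2 = 85/13, M_3 = 0.
On [0, 3], S(x) = 7 + 41/78·x - 97/26·x² + 7/9·x³.
With x = 3/4: S(3/4) = 4679/832.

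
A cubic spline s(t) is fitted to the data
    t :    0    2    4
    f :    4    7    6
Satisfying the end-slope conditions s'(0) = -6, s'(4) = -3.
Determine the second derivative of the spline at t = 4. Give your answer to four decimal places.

-1.5000

Let σ_i = s''(x_i). Step sizes h_i = 2, 2; slopes of the chords Δ_i = (y_(i+1) - y_i)/h_i = 3/2, -1/2.
  2·σ_0 + 8·σ_1 + 2·σ_2 = 6(Δ_1 - Δ_0) = -12
Clamped end conditions give two more equations: 2h_0·σ_0 + h_0·σ_1 = 6(Δ_0 - s'(0)) = 45 and h_1·σ_1 + 2h_1·σ_2 = 6(s'(4) - Δ_1) = -15.
Forward elimination and back-substitution give σ_0 = 27/2, σ_1 = -9/2, σ_2 = -3/2.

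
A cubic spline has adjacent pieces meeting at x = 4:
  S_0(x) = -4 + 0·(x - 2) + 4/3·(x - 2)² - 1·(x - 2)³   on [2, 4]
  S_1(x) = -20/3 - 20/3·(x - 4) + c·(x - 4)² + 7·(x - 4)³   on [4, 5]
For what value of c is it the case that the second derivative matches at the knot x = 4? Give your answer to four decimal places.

-4.6667

S_0''(x) = 8/3 - 6·(x - 2), so S_0''(4) = -28/3. On the right, S_1''(4) = 2c, so c = -14/3.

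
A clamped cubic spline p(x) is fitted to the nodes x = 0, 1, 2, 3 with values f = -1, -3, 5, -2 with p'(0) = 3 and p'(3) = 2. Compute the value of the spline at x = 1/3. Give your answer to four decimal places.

Put M_i = p'' at the i-th knot. Here h = (1, 1, 1) and Δ = (-2, 8, -7), so the interior equations h_(i-1)·M_(i-1) + 2(h_(i-1)+h_i)·M_i + h_i·M_(i+1) = 6(Δ_i − Δ_(i-1)) read
  1·M_0 + 4·M_1 + 1·M_2 = 6(Δ_1 - Δ_0) = 60
  1·M_1 + 4·M_2 + 1·M_3 = 6(Δ_2 - Δ_1) = -90
Clamped end conditions give two more equations: 2h_0·M_0 + h_0·M_1 = 6(Δ_0 - p'(0)) = -30 and h_2·M_2 + 2h_2·M_3 = 6(p'(3) - Δ_2) = 54.
Solving the tridiagonal system: M_0 = -478/15, M_1 = 506/15, M_2 = -646/15, M_3 = 728/15.
On [0, 1], p(x) = -1 + 3·x - 239/15·x² + 164/15·x³.
With x = 1/3: p(1/3) = -553/405.

-1.3654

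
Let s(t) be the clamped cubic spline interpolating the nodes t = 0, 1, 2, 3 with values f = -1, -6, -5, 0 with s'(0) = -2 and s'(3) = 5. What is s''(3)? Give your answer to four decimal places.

Write σ_i for s''(x_i). With h_i = 1, 1, 1 and divided differences Δ_i = -5, 1, 5, the continuity of s' gives the tridiagonal system
  1·σ_0 + 4·σ_1 + 1·σ_2 = 6(Δ_1 - Δ_0) = 36
  1·σ_1 + 4·σ_2 + 1·σ_3 = 6(Δ_2 - Δ_1) = 24
Clamped end conditions give two more equations: 2h_0·σ_0 + h_0·σ_1 = 6(Δ_0 - s'(0)) = -18 and h_2·σ_2 + 2h_2·σ_3 = 6(s'(3) - Δ_2) = 0.
Hence σ_0 = -224/15, σ_1 = 178/15, σ_2 = 52/15, σ_3 = -26/15.

-1.7333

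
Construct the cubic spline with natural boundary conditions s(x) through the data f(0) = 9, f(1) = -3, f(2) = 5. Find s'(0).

Let M_i = s''(x_i). Step sizes h_i = 1, 1; slopes of the chords Δ_i = (y_(i+1) - y_i)/h_i = -12, 8.
  1·M_0 + 4·M_1 + 1·M_2 = 6(Δ_1 - Δ_0) = 120
Natural end conditions: M_0 = M_2 = 0.
Solving: M_0 = 0, M_1 = 30, M_2 = 0.
On [0, 1], s'(x) = b_0 + 2c_0·x + 3d_0·x² with b_0 = Δ_0 - h_0(2M_0 + M_1)/6 = -17, c_0 = M_0/2 = 0, d_0 = (M_1 - M_0)/(6h_0) = 5. So s'(0) = -17.

-17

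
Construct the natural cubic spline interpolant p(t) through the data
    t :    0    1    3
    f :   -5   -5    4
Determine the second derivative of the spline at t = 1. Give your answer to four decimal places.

Let M_i = p''(x_i). Step sizes h_i = 1, 2; slopes of the chords Δ_i = (y_(i+1) - y_i)/h_i = 0, 9/2.
  1·M_0 + 6·M_1 + 2·M_2 = 6(Δ_1 - Δ_0) = 27
Natural end conditions: M_0 = M_2 = 0.
Forward elimination and back-substitution give M_0 = 0, M_1 = 9/2, M_2 = 0.

4.5000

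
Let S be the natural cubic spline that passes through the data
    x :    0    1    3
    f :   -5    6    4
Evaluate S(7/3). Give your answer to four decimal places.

7.0370

With M_i denoting the second derivative at x_i, h_i = 1, 2, and Δ_i = (y_(i+1) − y_i)/h_i = 11, -1:
  1·M_0 + 6·M_1 + 2·M_2 = 6(Δ_1 - Δ_0) = -72
Natural end conditions: M_0 = M_2 = 0.
Forward elimination and back-substitution give M_0 = 0, M_1 = -12, M_2 = 0.
On [1, 3], S(x) = 6 + 7·(x - 1) - 6·(x - 1)² + 1·(x - 1)³.
With (x - 1) = 4/3: S(7/3) = 190/27.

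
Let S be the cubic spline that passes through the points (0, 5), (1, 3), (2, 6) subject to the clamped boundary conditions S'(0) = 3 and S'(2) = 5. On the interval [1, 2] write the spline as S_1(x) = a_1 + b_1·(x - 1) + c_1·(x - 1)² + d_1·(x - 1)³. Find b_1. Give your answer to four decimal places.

Write M_i for S''(x_i). With h_i = 1, 1 and divided differences Δ_i = -2, 3, the continuity of S' gives the tridiagonal system
  1·M_0 + 4·M_1 + 1·M_2 = 6(Δ_1 - Δ_0) = 30
Clamped end conditions give two more equations: 2h_0·M_0 + h_0·M_1 = 6(Δ_0 - S'(0)) = -30 and h_1·M_1 + 2h_1·M_2 = 6(S'(2) - Δ_1) = 12.
Solving: M_0 = -43/2, M_1 = 13, M_2 = -1/2.
On [1, 2], with S_1(x) = a_1 + b_1·(x - 1) + c_1·(x - 1)² + d_1·(x - 1)³: c_1 = M_1/2 = 13/2, d_1 = (M_2 - M_1)/(6h_1) = -9/4, b_1 = Δ_1 - h_1(2M_1 + M_2)/6 = -5/4.

-1.2500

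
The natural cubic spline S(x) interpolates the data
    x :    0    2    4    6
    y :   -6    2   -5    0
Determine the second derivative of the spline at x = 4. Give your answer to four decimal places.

Put σ_i = S'' at the i-th knot. Here h = (2, 2, 2) and Δ = (4, -7/2, 5/2), so the interior equations h_(i-1)·σ_(i-1) + 2(h_(i-1)+h_i)·σ_i + h_i·σ_(i+1) = 6(Δ_i − Δ_(i-1)) read
  2·σ_0 + 8·σ_1 + 2·σ_2 = 6(Δ_1 - Δ_0) = -45
  2·σ_1 + 8·σ_2 + 2·σ_3 = 6(Δ_2 - Δ_1) = 36
Natural end conditions: σ_0 = σ_3 = 0.
Forward elimination and back-substitution give σ_0 = 0, σ_1 = -36/5, σ_2 = 63/10, σ_3 = 0.

6.3000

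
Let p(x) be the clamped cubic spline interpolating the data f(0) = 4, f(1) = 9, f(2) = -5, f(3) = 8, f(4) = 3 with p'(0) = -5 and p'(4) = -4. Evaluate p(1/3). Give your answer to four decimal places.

4.9392

Write σ_i for p''(x_i). With h_i = 1, 1, 1, 1 and divided differences Δ_i = 5, -14, 13, -5, the continuity of p' gives the tridiagonal system
  1·σ_0 + 4·σ_1 + 1·σ_2 = 6(Δ_1 - Δ_0) = -114
  1·σ_1 + 4·σ_2 + 1·σ_3 = 6(Δ_2 - Δ_1) = 162
  1·σ_2 + 4·σ_3 + 1·σ_4 = 6(Δ_3 - Δ_2) = -108
Clamped end conditions give two more equations: 2h_0·σ_0 + h_0·σ_1 = 6(Δ_0 - p'(0)) = 60 and h_3·σ_3 + 2h_3·σ_4 = 6(p'(4) - Δ_3) = 6.
Forward elimination and back-substitution give σ_0 = 845/14, σ_1 = -425/7, σ_2 = 137/2, σ_3 = -359/7, σ_4 = 401/14.
On [0, 1], p(x) = 4 - 5·x + 845/28·x² - 565/28·x³.
With x = 1/3: p(1/3) = 1867/378.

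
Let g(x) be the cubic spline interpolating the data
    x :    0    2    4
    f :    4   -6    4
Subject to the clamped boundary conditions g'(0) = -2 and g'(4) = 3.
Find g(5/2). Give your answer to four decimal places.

-4.7891

Let M_i = g''(x_i). Step sizes h_i = 2, 2; slopes of the chords Δ_i = (y_(i+1) - y_i)/h_i = -5, 5.
  2·M_0 + 8·M_1 + 2·M_2 = 6(Δ_1 - Δ_0) = 60
Clamped end conditions give two more equations: 2h_0·M_0 + h_0·M_1 = 6(Δ_0 - g'(0)) = -18 and h_1·M_1 + 2h_1·M_2 = 6(g'(4) - Δ_1) = -12.
Hence M_0 = -43/4, M_1 = 25/2, M_2 = -37/4.
On [2, 4], g(x) = -6 - 1/4·(x - 2) + 25/4·(x - 2)² - 29/16·(x - 2)³.
With (x - 2) = 1/2: g(5/2) = -613/128.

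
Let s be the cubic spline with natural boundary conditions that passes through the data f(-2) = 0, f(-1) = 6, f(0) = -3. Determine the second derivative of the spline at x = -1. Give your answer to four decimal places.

-22.5000

Let m_i = s''(x_i). Step sizes h_i = 1, 1; slopes of the chords Δ_i = (y_(i+1) - y_i)/h_i = 6, -9.
  1·m_0 + 4·m_1 + 1·m_2 = 6(Δ_1 - Δ_0) = -90
Natural end conditions: m_0 = m_2 = 0.
Hence m_0 = 0, m_1 = -45/2, m_2 = 0.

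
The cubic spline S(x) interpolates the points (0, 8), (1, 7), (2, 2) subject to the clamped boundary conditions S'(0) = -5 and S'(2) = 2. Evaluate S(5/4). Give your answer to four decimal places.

With M_i denoting the second derivative at x_i, h_i = 1, 1, and Δ_i = (y_(i+1) − y_i)/h_i = -1, -5:
  1·M_0 + 4·M_1 + 1·M_2 = 6(Δ_1 - Δ_0) = -24
Clamped end conditions give two more equations: 2h_0·M_0 + h_0·M_1 = 6(Δ_0 - S'(0)) = 24 and h_1·M_1 + 2h_1·M_2 = 6(S'(2) - Δ_1) = 42.
Solving the tridiagonal system: M_0 = 43/2, M_1 = -19, M_2 = 61/2.
On [1, 2], S(x) = 7 - 15/4·(x - 1) - 19/2·(x - 1)² + 33/4·(x - 1)³.
With (x - 1) = 1/4: S(5/4) = 1433/256.

5.5977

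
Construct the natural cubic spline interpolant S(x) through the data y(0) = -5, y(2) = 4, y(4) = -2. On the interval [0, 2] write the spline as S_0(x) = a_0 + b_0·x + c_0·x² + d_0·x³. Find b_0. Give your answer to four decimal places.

Put M_i = S'' at the i-th knot. Here h = (2, 2) and Δ = (9/2, -3), so the interior equations h_(i-1)·M_(i-1) + 2(h_(i-1)+h_i)·M_i + h_i·M_(i+1) = 6(Δ_i − Δ_(i-1)) read
  2·M_0 + 8·M_1 + 2·M_2 = 6(Δ_1 - Δ_0) = -45
Natural end conditions: M_0 = M_2 = 0.
Solving: M_0 = 0, M_1 = -45/8, M_2 = 0.
On [0, 2], with S_0(x) = a_0 + b_0·x + c_0·x² + d_0·x³: c_0 = M_0/2 = 0, d_0 = (M_1 - M_0)/(6h_0) = -15/32, b_0 = Δ_0 - h_0(2M_0 + M_1)/6 = 51/8.

6.3750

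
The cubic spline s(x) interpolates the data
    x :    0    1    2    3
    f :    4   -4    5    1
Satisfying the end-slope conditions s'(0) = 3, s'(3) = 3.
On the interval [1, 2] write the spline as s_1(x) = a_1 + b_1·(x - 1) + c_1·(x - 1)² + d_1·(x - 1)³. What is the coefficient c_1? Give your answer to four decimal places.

With M_i denoting the second derivative at x_i, h_i = 1, 1, 1, and Δ_i = (y_(i+1) − y_i)/h_i = -8, 9, -4:
  1·M_0 + 4·M_1 + 1·M_2 = 6(Δ_1 - Δ_0) = 102
  1·M_1 + 4·M_2 + 1·M_3 = 6(Δ_2 - Δ_1) = -78
Clamped end conditions give two more equations: 2h_0·M_0 + h_0·M_1 = 6(Δ_0 - s'(0)) = -66 and h_2·M_2 + 2h_2·M_3 = 6(s'(3) - Δ_2) = 42.
Hence M_0 = -292/5, M_1 = 254/5, M_2 = -214/5, M_3 = 212/5.
On [1, 2], with s_1(x) = a_1 + b_1·(x - 1) + c_1·(x - 1)² + d_1·(x - 1)³: c_1 = M_1/2 = 127/5, d_1 = (M_2 - M_1)/(6h_1) = -78/5, b_1 = Δ_1 - h_1(2M_1 + M_2)/6 = -4/5.

25.4000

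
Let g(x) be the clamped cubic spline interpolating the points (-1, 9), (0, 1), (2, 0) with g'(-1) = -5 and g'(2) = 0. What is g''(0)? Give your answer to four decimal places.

Put m_i = g'' at the i-th knot. Here h = (1, 2) and Δ = (-8, -1/2), so the interior equations h_(i-1)·m_(i-1) + 2(h_(i-1)+h_i)·m_i + h_i·m_(i+1) = 6(Δ_i − Δ_(i-1)) read
  1·m_0 + 6·m_1 + 2·m_2 = 6(Δ_1 - Δ_0) = 45
Clamped end conditions give two more equations: 2h_0·m_0 + h_0·m_1 = 6(Δ_0 - g'(-1)) = -18 and h_1·m_1 + 2h_1·m_2 = 6(g'(2) - Δ_1) = 3.
Solving the tridiagonal system: m_0 = -89/6, m_1 = 35/3, m_2 = -61/12.

11.6667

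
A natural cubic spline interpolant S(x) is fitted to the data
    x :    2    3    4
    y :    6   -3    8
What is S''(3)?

30

Let σ_i = S''(x_i). Step sizes h_i = 1, 1; slopes of the chords Δ_i = (y_(i+1) - y_i)/h_i = -9, 11.
  1·σ_0 + 4·σ_1 + 1·σ_2 = 6(Δ_1 - Δ_0) = 120
Natural end conditions: σ_0 = σ_2 = 0.
Solving: σ_0 = 0, σ_1 = 30, σ_2 = 0.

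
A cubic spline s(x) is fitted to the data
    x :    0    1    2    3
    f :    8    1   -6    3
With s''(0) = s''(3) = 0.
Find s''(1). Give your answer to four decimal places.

-6.4000

Write M_i for s''(x_i). With h_i = 1, 1, 1 and divided differences Δ_i = -7, -7, 9, the continuity of s' gives the tridiagonal system
  1·M_0 + 4·M_1 + 1·M_2 = 6(Δ_1 - Δ_0) = 0
  1·M_1 + 4·M_2 + 1·M_3 = 6(Δ_2 - Δ_1) = 96
Natural end conditions: M_0 = M_3 = 0.
Solving the tridiagonal system: M_0 = 0, M_1 = -32/5, M_2 = 128/5, M_3 = 0.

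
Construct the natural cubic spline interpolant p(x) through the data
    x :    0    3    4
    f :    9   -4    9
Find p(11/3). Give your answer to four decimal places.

Put M_i = p'' at the i-th knot. Here h = (3, 1) and Δ = (-13/3, 13), so the interior equations h_(i-1)·M_(i-1) + 2(h_(i-1)+h_i)·M_i + h_i·M_(i+1) = 6(Δ_i − Δ_(i-1)) read
  3·M_0 + 8·M_1 + 1·M_2 = 6(Δ_1 - Δ_0) = 104
Natural end conditions: M_0 = M_2 = 0.
Hence M_0 = 0, M_1 = 13, M_2 = 0.
On [3, 4], p(x) = -4 + 26/3·(x - 3) + 13/2·(x - 3)² - 13/6·(x - 3)³.
With (x - 3) = 2/3: p(11/3) = 326/81.

4.0247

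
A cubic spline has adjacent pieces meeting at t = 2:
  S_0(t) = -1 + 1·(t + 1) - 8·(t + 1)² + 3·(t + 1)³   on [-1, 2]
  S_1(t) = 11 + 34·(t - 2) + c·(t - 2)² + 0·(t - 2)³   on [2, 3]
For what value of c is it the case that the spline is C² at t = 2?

19

S_0''(t) = -16 + 18·(t + 1), so S_0''(2) = 38. On the right, S_1''(2) = 2c, so c = 19.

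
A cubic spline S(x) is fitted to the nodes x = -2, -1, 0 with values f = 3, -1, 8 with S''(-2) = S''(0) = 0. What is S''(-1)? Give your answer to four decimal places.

Let σ_i = S''(x_i). Step sizes h_i = 1, 1; slopes of the chords Δ_i = (y_(i+1) - y_i)/h_i = -4, 9.
  1·σ_0 + 4·σ_1 + 1·σ_2 = 6(Δ_1 - Δ_0) = 78
Natural end conditions: σ_0 = σ_2 = 0.
Hence σ_0 = 0, σ_1 = 39/2, σ_2 = 0.

19.5000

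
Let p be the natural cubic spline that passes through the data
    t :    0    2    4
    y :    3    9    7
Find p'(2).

1

Put M_i = p'' at the i-th knot. Here h = (2, 2) and Δ = (3, -1), so the interior equations h_(i-1)·M_(i-1) + 2(h_(i-1)+h_i)·M_i + h_i·M_(i+1) = 6(Δ_i − Δ_(i-1)) read
  2·M_0 + 8·M_1 + 2·M_2 = 6(Δ_1 - Δ_0) = -24
Natural end conditions: M_0 = M_2 = 0.
Forward elimination and back-substitution give M_0 = 0, M_1 = -3, M_2 = 0.
On [2, 4], p'(t) = b_1 + 2c_1·(t - 2) + 3d_1·(t - 2)² with b_1 = Δ_1 - h_1(2M_1 + M_2)/6 = 1, c_1 = M_1/2 = -3/2, d_1 = (M_2 - M_1)/(6h_1) = 1/4. So p'(2) = 1.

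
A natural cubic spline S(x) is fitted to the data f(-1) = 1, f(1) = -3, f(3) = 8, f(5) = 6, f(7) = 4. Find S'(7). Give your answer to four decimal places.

-0.4018

Put m_i = S'' at the i-th knot. Here h = (2, 2, 2, 2) and Δ = (-2, 11/2, -1, -1), so the interior equations h_(i-1)·m_(i-1) + 2(h_(i-1)+h_i)·m_i + h_i·m_(i+1) = 6(Δ_i − Δ_(i-1)) read
  2·m_0 + 8·m_1 + 2·m_2 = 6(Δ_1 - Δ_0) = 45
  2·m_1 + 8·m_2 + 2·m_3 = 6(Δ_2 - Δ_1) = -39
  2·m_2 + 8·m_3 + 2·m_4 = 6(Δ_3 - Δ_2) = 0
Natural end conditions: m_0 = m_4 = 0.
Solving the tridiagonal system: m_0 = 0, m_1 = 831/112, m_2 = -201/28, m_3 = 201/112, m_4 = 0.
On [5, 7], S'(x) = b_3 + 2c_3·(x - 5) + 3d_3·(x - 5)² with b_3 = Δ_3 - h_3(2m_3 + m_4)/6 = -123/56, c_3 = m_3/2 = 201/224, d_3 = (m_4 - m_3)/(6h_3) = -67/448. So S'(7) = -45/112.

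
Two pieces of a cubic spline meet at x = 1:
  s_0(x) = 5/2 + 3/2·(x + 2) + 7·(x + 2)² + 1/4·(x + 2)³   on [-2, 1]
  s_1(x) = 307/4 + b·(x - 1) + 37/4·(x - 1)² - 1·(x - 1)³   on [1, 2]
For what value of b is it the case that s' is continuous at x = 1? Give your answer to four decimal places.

s_0'(x) = 3/2 + 14·(x + 2) + 3/4·(x + 2)², so s_0'(1) = 201/4. On the right, s_1'(1) = b, so b = 201/4.

50.2500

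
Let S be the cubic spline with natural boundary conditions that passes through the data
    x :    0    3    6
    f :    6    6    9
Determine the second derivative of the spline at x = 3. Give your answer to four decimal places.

Write σ_i for S''(x_i). With h_i = 3, 3 and divided differences Δ_i = 0, 1, the continuity of S' gives the tridiagonal system
  3·σ_0 + 12·σ_1 + 3·σ_2 = 6(Δ_1 - Δ_0) = 6
Natural end conditions: σ_0 = σ_2 = 0.
Forward elimination and back-substitution give σ_0 = 0, σ_1 = 1/2, σ_2 = 0.

0.5000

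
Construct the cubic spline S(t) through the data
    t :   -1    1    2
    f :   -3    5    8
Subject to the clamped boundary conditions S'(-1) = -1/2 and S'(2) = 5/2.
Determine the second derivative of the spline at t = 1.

With M_i denoting the second derivative at x_i, h_i = 2, 1, and Δ_i = (y_(i+1) − y_i)/h_i = 4, 3:
  2·M_0 + 6·M_1 + 1·M_2 = 6(Δ_1 - Δ_0) = -6
Clamped end conditions give two more equations: 2h_0·M_0 + h_0·M_1 = 6(Δ_0 - S'(-1)) = 27 and h_1·M_1 + 2h_1·M_2 = 6(S'(2) - Δ_1) = -3.
Solving the tridiagonal system: M_0 = 35/4, M_1 = -4, M_2 = 1/2.

-4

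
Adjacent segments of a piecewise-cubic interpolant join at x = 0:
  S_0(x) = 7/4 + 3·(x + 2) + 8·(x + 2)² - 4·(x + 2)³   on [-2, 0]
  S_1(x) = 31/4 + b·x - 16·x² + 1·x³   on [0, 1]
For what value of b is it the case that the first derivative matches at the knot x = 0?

S_0'(x) = 3 + 16·(x + 2) - 12·(x + 2)², so S_0'(0) = -13. On the right, S_1'(0) = b, so b = -13.

-13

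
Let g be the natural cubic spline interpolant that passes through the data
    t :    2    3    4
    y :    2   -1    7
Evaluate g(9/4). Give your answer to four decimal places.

0.6055

Let M_i = g''(x_i). Step sizes h_i = 1, 1; slopes of the chords Δ_i = (y_(i+1) - y_i)/h_i = -3, 8.
  1·M_0 + 4·M_1 + 1·M_2 = 6(Δ_1 - Δ_0) = 66
Natural end conditions: M_0 = M_2 = 0.
Hence M_0 = 0, M_1 = 33/2, M_2 = 0.
On [2, 3], g(t) = 2 - 23/4·(t - 2) + 0·(t - 2)² + 11/4·(t - 2)³.
With (t - 2) = 1/4: g(9/4) = 155/256.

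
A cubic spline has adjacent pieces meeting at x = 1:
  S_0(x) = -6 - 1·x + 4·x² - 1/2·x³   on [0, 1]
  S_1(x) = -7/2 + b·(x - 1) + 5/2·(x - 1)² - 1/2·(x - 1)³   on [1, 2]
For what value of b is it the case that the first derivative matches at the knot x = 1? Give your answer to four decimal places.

S_0'(x) = -1 + 8·x - 3/2·x², so S_0'(1) = 11/2. On the right, S_1'(1) = b, so b = 11/2.

5.5000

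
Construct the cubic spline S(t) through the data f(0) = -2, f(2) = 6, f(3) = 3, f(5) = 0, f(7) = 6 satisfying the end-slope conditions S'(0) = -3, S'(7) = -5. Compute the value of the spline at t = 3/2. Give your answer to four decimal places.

Write σ_i for S''(x_i). With h_i = 2, 1, 2, 2 and divided differences Δ_i = 4, -3, -3/2, 3, the continuity of S' gives the tridiagonal system
  2·σ_0 + 6·σ_1 + 1·σ_2 = 6(Δ_1 - Δ_0) = -42
  1·σ_1 + 6·σ_2 + 2·σ_3 = 6(Δ_2 - Δ_1) = 9
  2·σ_2 + 8·σ_3 + 2·σ_4 = 6(Δ_3 - Δ_2) = 27
Clamped end conditions give two more equations: 2h_0·σ_0 + h_0·σ_1 = 6(Δ_0 - S'(0)) = 42 and h_3·σ_3 + 2h_3·σ_4 = 6(S'(7) - Δ_3) = -48.
Hence σ_0 = 1033/61, σ_1 = -785/61, σ_2 = 82/61, σ_3 = 421/61, σ_4 = -1885/122.
On [0, 2], S(t) = -2 - 3·t + 1033/122·t² - 303/122·t³.
With t = 3/2: S(3/2) = 4069/976.

4.1691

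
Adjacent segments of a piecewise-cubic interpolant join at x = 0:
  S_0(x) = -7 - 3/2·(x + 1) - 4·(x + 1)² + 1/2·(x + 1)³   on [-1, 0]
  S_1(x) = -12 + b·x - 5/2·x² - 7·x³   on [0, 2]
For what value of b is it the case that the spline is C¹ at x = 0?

-8

S_0'(x) = -3/2 - 8·(x + 1) + 3/2·(x + 1)², so S_0'(0) = -8. On the right, S_1'(0) = b, so b = -8.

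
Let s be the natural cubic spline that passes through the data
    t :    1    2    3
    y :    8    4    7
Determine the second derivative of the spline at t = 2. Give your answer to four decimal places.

10.5000

Put σ_i = s'' at the i-th knot. Here h = (1, 1) and Δ = (-4, 3), so the interior equations h_(i-1)·σ_(i-1) + 2(h_(i-1)+h_i)·σ_i + h_i·σ_(i+1) = 6(Δ_i − Δ_(i-1)) read
  1·σ_0 + 4·σ_1 + 1·σ_2 = 6(Δ_1 - Δ_0) = 42
Natural end conditions: σ_0 = σ_2 = 0.
Solving the tridiagonal system: σ_0 = 0, σ_1 = 21/2, σ_2 = 0.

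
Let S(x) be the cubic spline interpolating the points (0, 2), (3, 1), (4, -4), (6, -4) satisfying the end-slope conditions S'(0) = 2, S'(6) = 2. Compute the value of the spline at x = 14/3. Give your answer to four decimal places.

Let σ_i = S''(x_i). Step sizes h_i = 3, 1, 2; slopes of the chords Δ_i = (y_(i+1) - y_i)/h_i = -1/3, -5, 0.
  3·σ_0 + 8·σ_1 + 1·σ_2 = 6(Δ_1 - Δ_0) = -28
  1·σ_1 + 6·σ_2 + 2·σ_3 = 6(Δ_2 - Δ_1) = 30
Clamped end conditions give two more equations: 2h_0·σ_0 + h_0·σ_1 = 6(Δ_0 - S'(0)) = -14 and h_2·σ_2 + 2h_2·σ_3 = 6(S'(6) - Δ_2) = 12.
Solving the tridiagonal system: σ_0 = -2/7, σ_1 = -86/21, σ_2 = 118/21, σ_3 = 4/21.
On [4, 6], S(x) = -4 - 80/21·(x - 4) + 59/21·(x - 4)² - 19/42·(x - 4)³.
With (x - 4) = 2/3: S(14/3) = -3076/567.

-5.4250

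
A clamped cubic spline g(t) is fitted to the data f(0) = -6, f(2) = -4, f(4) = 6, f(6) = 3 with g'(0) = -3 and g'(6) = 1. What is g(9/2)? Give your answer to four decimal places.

Write σ_i for g''(x_i). With h_i = 2, 2, 2 and divided differences Δ_i = 1, 5, -3/2, the continuity of g' gives the tridiagonal system
  2·σ_0 + 8·σ_1 + 2·σ_2 = 6(Δ_1 - Δ_0) = 24
  2·σ_1 + 8·σ_2 + 2·σ_3 = 6(Δ_2 - Δ_1) = -39
Clamped end conditions give two more equations: 2h_0·σ_0 + h_0·σ_1 = 6(Δ_0 - g'(0)) = 24 and h_2·σ_2 + 2h_2·σ_3 = 6(g'(6) - Δ_2) = 15.
Solving: σ_0 = 121/30, σ_1 = 59/15, σ_2 = -233/30, σ_3 = 229/30.
On [4, 6], g(t) = 6 + 17/15·(t - 4) - 233/60·(t - 4)² + 77/60·(t - 4)³.
With (t - 4) = 1/2: g(9/2) = 921/160.

5.7563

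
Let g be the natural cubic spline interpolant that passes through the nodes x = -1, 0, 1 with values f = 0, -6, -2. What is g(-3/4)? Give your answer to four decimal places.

Write M_i for g''(x_i). With h_i = 1, 1 and divided differences Δ_i = -6, 4, the continuity of g' gives the tridiagonal system
  1·M_0 + 4·M_1 + 1·M_2 = 6(Δ_1 - Δ_0) = 60
Natural end conditions: M_0 = M_2 = 0.
Solving the tridiagonal system: M_0 = 0, M_1 = 15, M_2 = 0.
On [-1, 0], g(x) = 0 - 17/2·(x + 1) + 0·(x + 1)² + 5/2·(x + 1)³.
With (x + 1) = 1/4: g(-3/4) = -267/128.

-2.0859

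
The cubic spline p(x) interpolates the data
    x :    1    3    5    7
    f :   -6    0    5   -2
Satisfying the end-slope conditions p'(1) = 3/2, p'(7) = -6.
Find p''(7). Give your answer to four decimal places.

Put m_i = p'' at the i-th knot. Here h = (2, 2, 2) and Δ = (3, 5/2, -7/2), so the interior equations h_(i-1)·m_(i-1) + 2(h_(i-1)+h_i)·m_i + h_i·m_(i+1) = 6(Δ_i − Δ_(i-1)) read
  2·m_0 + 8·m_1 + 2·m_2 = 6(Δ_1 - Δ_0) = -3
  2·m_1 + 8·m_2 + 2·m_3 = 6(Δ_2 - Δ_1) = -36
Clamped end conditions give two more equations: 2h_0·m_0 + h_0·m_1 = 6(Δ_0 - p'(1)) = 9 and h_2·m_2 + 2h_2·m_3 = 6(p'(7) - Δ_2) = -15.
Solving: m_0 = 11/5, m_1 = 1/10, m_2 = -41/10, m_3 = -17/10.

-1.7000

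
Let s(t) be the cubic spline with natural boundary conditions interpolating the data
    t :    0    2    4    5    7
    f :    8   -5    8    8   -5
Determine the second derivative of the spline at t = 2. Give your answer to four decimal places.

12.1875

Write M_i for s''(x_i). With h_i = 2, 2, 1, 2 and divided differences Δ_i = -13/2, 13/2, 0, -13/2, the continuity of s' gives the tridiagonal system
  2·M_0 + 8·M_1 + 2·M_2 = 6(Δ_1 - Δ_0) = 78
  2·M_1 + 6·M_2 + 1·M_3 = 6(Δ_2 - Δ_1) = -39
  1·M_2 + 6·M_3 + 2·M_4 = 6(Δ_3 - Δ_2) = -39
Natural end conditions: M_0 = M_4 = 0.
Forward elimination and back-substitution give M_0 = 0, M_1 = 195/16, M_2 = -39/4, M_3 = -39/8, M_4 = 0.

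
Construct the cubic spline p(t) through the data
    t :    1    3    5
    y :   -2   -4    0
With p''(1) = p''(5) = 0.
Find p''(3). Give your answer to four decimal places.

2.2500

Put σ_i = p'' at the i-th knot. Here h = (2, 2) and Δ = (-1, 2), so the interior equations h_(i-1)·σ_(i-1) + 2(h_(i-1)+h_i)·σ_i + h_i·σ_(i+1) = 6(Δ_i − Δ_(i-1)) read
  2·σ_0 + 8·σ_1 + 2·σ_2 = 6(Δ_1 - Δ_0) = 18
Natural end conditions: σ_0 = σ_2 = 0.
Hence σ_0 = 0, σ_1 = 9/4, σ_2 = 0.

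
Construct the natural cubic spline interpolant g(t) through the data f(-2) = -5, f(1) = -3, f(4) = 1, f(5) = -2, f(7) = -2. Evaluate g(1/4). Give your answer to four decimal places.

-4.1852

Let M_i = g''(x_i). Step sizes h_i = 3, 3, 1, 2; slopes of the chords Δ_i = (y_(i+1) - y_i)/h_i = 2/3, 4/3, -3, 0.
  3·M_0 + 12·M_1 + 3·M_2 = 6(Δ_1 - Δ_0) = 4
  3·M_1 + 8·M_2 + 1·M_3 = 6(Δ_2 - Δ_1) = -26
  1·M_2 + 6·M_3 + 2·M_4 = 6(Δ_3 - Δ_2) = 18
Natural end conditions: M_0 = M_4 = 0.
Solving the tridiagonal system: M_0 = 0, M_1 = 71/51, M_2 = -72/17, M_3 = 63/17, M_4 = 0.
On [-2, 1], g(t) = -5 - 1/34·(t + 2) + 0·(t + 2)² + 71/918·(t + 2)³.
With (t + 2) = 9/4: g(1/4) = -9107/2176.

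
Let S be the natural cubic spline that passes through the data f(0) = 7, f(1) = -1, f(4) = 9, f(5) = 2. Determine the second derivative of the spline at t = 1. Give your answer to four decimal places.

13.2727

Let σ_i = S''(x_i). Step sizes h_i = 1, 3, 1; slopes of the chords Δ_i = (y_(i+1) - y_i)/h_i = -8, 10/3, -7.
  1·σ_0 + 8·σ_1 + 3·σ_2 = 6(Δ_1 - Δ_0) = 68
  3·σ_1 + 8·σ_2 + 1·σ_3 = 6(Δ_2 - Δ_1) = -62
Natural end conditions: σ_0 = σ_3 = 0.
Hence σ_0 = 0, σ_1 = 146/11, σ_2 = -140/11, σ_3 = 0.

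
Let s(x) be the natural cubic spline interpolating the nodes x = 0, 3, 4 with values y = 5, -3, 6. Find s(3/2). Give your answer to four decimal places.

-3.9219

Put M_i = s'' at the i-th knot. Here h = (3, 1) and Δ = (-8/3, 9), so the interior equations h_(i-1)·M_(i-1) + 2(h_(i-1)+h_i)·M_i + h_i·M_(i+1) = 6(Δ_i − Δ_(i-1)) read
  3·M_0 + 8·M_1 + 1·M_2 = 6(Δ_1 - Δ_0) = 70
Natural end conditions: M_0 = M_2 = 0.
Forward elimination and back-substitution give M_0 = 0, M_1 = 35/4, M_2 = 0.
On [0, 3], s(x) = 5 - 169/24·x + 0·x² + 35/72·x³.
With x = 3/2: s(3/2) = -251/64.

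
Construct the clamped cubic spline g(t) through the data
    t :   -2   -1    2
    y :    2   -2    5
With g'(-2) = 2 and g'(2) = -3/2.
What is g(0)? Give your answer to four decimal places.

Put σ_i = g'' at the i-th knot. Here h = (1, 3) and Δ = (-4, 7/3), so the interior equations h_(i-1)·σ_(i-1) + 2(h_(i-1)+h_i)·σ_i + h_i·σ_(i+1) = 6(Δ_i − Δ_(i-1)) read
  1·σ_0 + 8·σ_1 + 3·σ_2 = 6(Δ_1 - Δ_0) = 38
Clamped end conditions give two more equations: 2h_0·σ_0 + h_0·σ_1 = 6(Δ_0 - g'(-2)) = -36 and h_1·σ_1 + 2h_1·σ_2 = 6(g'(2) - Δ_1) = -23.
Hence σ_0 = -189/8, σ_1 = 45/4, σ_2 = -227/24.
On [-1, 2], g(t) = -2 - 67/16·(t + 1) + 45/8·(t + 1)² - 497/432·(t + 1)³.
With (t + 1) = 1: g(0) = -185/108.

-1.7130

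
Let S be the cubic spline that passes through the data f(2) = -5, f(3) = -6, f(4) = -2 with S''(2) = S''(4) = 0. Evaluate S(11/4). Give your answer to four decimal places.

Let m_i = S''(x_i). Step sizes h_i = 1, 1; slopes of the chords Δ_i = (y_(i+1) - y_i)/h_i = -1, 4.
  1·m_0 + 4·m_1 + 1·m_2 = 6(Δ_1 - Δ_0) = 30
Natural end conditions: m_0 = m_2 = 0.
Solving the tridiagonal system: m_0 = 0, m_1 = 15/2, m_2 = 0.
On [2, 3], S(x) = -5 - 9/4·(x - 2) + 0·(x - 2)² + 5/4·(x - 2)³.
With (x - 2) = 3/4: S(11/4) = -1577/256.

-6.1602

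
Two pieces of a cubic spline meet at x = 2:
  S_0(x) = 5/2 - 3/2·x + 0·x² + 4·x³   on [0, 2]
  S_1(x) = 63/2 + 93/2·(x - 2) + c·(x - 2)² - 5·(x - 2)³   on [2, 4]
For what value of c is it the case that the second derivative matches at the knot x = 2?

S_0''(x) = 0 + 24·x, so S_0''(2) = 48. On the right, S_1''(2) = 2c, so c = 24.

24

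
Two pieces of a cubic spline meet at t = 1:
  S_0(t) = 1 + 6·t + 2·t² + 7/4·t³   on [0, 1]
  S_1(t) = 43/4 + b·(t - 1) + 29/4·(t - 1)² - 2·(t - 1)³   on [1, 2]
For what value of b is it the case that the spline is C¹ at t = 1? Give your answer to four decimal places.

S_0'(t) = 6 + 4·t + 21/4·t², so S_0'(1) = 61/4. On the right, S_1'(1) = b, so b = 61/4.

15.2500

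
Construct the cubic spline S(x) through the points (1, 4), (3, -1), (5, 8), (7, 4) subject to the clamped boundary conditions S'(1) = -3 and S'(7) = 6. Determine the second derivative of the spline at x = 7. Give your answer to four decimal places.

17.8000

Write M_i for S''(x_i). With h_i = 2, 2, 2 and divided differences Δ_i = -5/2, 9/2, -2, the continuity of S' gives the tridiagonal system
  2·M_0 + 8·M_1 + 2·M_2 = 6(Δ_1 - Δ_0) = 42
  2·M_1 + 8·M_2 + 2·M_3 = 6(Δ_2 - Δ_1) = -39
Clamped end conditions give two more equations: 2h_0·M_0 + h_0·M_1 = 6(Δ_0 - S'(1)) = 3 and h_2·M_2 + 2h_2·M_3 = 6(S'(7) - Δ_2) = 48.
Hence M_0 = -19/5, M_1 = 91/10, M_2 = -58/5, M_3 = 89/5.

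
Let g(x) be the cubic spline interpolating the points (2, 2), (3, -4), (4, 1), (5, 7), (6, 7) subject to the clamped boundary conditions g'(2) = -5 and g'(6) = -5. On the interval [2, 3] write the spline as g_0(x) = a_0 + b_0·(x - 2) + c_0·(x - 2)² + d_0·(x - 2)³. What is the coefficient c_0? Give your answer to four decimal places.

-6.5893

Put M_i = g'' at the i-th knot. Here h = (1, 1, 1, 1) and Δ = (-6, 5, 6, 0), so the interior equations h_(i-1)·M_(i-1) + 2(h_(i-1)+h_i)·M_i + h_i·M_(i+1) = 6(Δ_i − Δ_(i-1)) read
  1·M_0 + 4·M_1 + 1·M_2 = 6(Δ_1 - Δ_0) = 66
  1·M_1 + 4·M_2 + 1·M_3 = 6(Δ_2 - Δ_1) = 6
  1·M_2 + 4·M_3 + 1·M_4 = 6(Δ_3 - Δ_2) = -36
Clamped end conditions give two more equations: 2h_0·M_0 + h_0·M_1 = 6(Δ_0 - g'(2)) = -6 and h_3·M_3 + 2h_3·M_4 = 6(g'(6) - Δ_3) = -30.
Hence M_0 = -369/28, M_1 = 285/14, M_2 = -9/4, M_3 = -75/14, M_4 = -345/28.
On [2, 3], with g_0(x) = a_0 + b_0·(x - 2) + c_0·(x - 2)² + d_0·(x - 2)³: c_0 = M_0/2 = -369/56, d_0 = (M_1 - M_0)/(6h_0) = 313/56, b_0 = Δ_0 - h_0(2M_0 + M_1)/6 = -5.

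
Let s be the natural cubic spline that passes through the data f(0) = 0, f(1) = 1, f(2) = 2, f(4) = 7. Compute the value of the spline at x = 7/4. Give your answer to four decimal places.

Put σ_i = s'' at the i-th knot. Here h = (1, 1, 2) and Δ = (1, 1, 5/2), so the interior equations h_(i-1)·σ_(i-1) + 2(h_(i-1)+h_i)·σ_i + h_i·σ_(i+1) = 6(Δ_i − Δ_(i-1)) read
  1·σ_0 + 4·σ_1 + 1·σ_2 = 6(Δ_1 - Δ_0) = 0
  1·σ_1 + 6·σ_2 + 2·σ_3 = 6(Δ_2 - Δ_1) = 9
Natural end conditions: σ_0 = σ_3 = 0.
Solving: σ_0 = 0, σ_1 = -9/23, σ_2 = 36/23, σ_3 = 0.
On [1, 2], s(x) = 1 + 20/23·(x - 1) - 9/46·(x - 1)² + 15/46·(x - 1)³.
With (x - 1) = 3/4: s(7/4) = 215/128.

1.6797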